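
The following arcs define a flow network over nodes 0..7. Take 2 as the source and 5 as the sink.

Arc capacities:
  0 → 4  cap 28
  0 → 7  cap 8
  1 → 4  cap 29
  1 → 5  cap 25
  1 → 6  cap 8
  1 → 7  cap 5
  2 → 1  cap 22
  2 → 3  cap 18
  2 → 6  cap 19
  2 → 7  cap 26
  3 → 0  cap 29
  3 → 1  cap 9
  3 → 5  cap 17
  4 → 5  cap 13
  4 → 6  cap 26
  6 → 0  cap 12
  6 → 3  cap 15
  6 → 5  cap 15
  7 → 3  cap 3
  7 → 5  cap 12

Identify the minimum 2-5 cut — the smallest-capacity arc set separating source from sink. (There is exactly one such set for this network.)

Min-cut arcs: {(2,1), (2,3), (2,6), (7,3), (7,5)} (total capacity 74)

augment #1: 2→1→5 push 22
augment #2: 2→3→5 push 17
augment #3: 2→6→5 push 15
augment #4: 2→7→5 push 12
augment #5: 2→3→1→5 push 1
augment #6: 2→6→0→4→5 push 4
augment #7: 2→7→3→1→5 push 2
augment #8: 2→7→3→0→4→5 push 1
max flow = 74; residual-reachable set from 2 gives S-side
cut edges (S→T): {(2,1), (2,3), (2,6), (7,3), (7,5)} total cap 74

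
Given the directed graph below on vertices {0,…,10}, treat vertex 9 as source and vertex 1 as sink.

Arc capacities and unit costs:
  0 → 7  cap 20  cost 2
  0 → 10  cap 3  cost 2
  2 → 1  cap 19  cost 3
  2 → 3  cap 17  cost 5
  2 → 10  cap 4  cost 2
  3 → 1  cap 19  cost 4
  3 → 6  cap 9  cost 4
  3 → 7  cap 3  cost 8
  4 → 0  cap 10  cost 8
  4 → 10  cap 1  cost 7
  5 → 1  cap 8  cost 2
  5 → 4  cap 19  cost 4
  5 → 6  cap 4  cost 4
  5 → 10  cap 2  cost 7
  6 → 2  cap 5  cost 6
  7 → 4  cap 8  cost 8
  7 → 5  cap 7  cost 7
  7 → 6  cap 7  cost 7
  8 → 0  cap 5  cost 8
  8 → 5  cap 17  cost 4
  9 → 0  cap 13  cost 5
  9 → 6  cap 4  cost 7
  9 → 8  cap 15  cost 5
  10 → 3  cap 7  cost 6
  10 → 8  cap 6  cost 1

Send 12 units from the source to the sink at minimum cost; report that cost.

shortest-cost path #1: 9→8→5→1 push 8 @ unit cost 11 (adds 88)
shortest-cost path #2: 9→6→2→1 push 4 @ unit cost 16 (adds 64)
total cost = 152

Minimum cost for 12 units: 152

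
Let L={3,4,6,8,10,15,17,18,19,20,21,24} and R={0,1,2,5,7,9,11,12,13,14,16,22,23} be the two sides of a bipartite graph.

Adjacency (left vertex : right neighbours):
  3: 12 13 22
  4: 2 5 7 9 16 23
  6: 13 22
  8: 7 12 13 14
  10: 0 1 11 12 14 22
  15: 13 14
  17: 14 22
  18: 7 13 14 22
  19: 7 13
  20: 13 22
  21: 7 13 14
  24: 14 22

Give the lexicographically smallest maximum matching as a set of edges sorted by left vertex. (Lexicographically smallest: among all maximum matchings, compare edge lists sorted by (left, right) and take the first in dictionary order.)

Lex-smallest maximum matching: {(3,12), (4,2), (6,13), (8,7), (10,0), (15,14), (17,22)}

|M| = 7 (so the lex-smallest maximum matching has 7 edges)
process left vertices in ascending order; for each, take the smallest-labelled available neighbour that still permits 7 edges overall, or leave it unmatched if none does
lex-smallest matching: {3-12, 4-2, 6-13, 8-7, 10-0, 15-14, 17-22}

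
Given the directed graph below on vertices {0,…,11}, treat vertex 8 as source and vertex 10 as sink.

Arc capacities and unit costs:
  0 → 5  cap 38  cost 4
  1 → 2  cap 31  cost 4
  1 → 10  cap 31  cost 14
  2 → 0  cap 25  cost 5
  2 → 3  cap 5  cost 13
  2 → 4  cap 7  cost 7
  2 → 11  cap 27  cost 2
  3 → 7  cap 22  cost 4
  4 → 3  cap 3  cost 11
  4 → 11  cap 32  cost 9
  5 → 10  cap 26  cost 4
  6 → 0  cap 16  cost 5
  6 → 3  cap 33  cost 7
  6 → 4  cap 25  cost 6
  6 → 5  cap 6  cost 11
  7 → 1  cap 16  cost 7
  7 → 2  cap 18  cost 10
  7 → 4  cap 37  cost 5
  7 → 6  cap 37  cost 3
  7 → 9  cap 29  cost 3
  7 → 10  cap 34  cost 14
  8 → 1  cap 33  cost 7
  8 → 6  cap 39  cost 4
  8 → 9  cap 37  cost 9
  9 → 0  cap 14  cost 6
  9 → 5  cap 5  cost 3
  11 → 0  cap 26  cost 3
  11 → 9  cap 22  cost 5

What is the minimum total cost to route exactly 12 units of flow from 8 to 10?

Minimum cost for 12 units: 199

shortest-cost path #1: 8→9→5→10 push 5 @ unit cost 16 (adds 80)
shortest-cost path #2: 8→6→0→5→10 push 7 @ unit cost 17 (adds 119)
total cost = 199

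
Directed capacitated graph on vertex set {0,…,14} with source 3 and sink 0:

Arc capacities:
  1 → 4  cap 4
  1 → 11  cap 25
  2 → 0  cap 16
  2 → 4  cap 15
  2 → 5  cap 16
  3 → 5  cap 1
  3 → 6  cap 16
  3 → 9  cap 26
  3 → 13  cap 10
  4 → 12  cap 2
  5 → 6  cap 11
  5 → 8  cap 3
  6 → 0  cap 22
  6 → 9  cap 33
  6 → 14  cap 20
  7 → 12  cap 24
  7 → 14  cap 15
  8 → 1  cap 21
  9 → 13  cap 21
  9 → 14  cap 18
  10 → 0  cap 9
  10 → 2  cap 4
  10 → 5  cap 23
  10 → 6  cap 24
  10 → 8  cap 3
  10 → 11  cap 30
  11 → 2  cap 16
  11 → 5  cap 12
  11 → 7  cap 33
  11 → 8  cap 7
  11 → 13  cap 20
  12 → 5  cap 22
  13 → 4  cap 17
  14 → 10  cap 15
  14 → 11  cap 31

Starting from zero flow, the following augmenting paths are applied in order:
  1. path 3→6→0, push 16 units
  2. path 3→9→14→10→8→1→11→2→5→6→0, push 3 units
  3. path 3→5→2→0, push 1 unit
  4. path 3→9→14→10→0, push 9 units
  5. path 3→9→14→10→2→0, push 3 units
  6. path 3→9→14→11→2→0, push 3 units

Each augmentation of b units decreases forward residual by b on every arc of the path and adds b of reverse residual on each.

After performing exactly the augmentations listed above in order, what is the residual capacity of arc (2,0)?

Residual capacity of (2,0): 9

after path 1 (3→6→0, push 16): res(2,0)=16
after path 2 (3→9→14→10→8→1→11→2→5→6→0, push 3): res(2,0)=16
after path 3 (3→5→2→0, push 1): res(2,0)=15
after path 4 (3→9→14→10→0, push 9): res(2,0)=15
after path 5 (3→9→14→10→2→0, push 3): res(2,0)=12
after path 6 (3→9→14→11→2→0, push 3): res(2,0)=9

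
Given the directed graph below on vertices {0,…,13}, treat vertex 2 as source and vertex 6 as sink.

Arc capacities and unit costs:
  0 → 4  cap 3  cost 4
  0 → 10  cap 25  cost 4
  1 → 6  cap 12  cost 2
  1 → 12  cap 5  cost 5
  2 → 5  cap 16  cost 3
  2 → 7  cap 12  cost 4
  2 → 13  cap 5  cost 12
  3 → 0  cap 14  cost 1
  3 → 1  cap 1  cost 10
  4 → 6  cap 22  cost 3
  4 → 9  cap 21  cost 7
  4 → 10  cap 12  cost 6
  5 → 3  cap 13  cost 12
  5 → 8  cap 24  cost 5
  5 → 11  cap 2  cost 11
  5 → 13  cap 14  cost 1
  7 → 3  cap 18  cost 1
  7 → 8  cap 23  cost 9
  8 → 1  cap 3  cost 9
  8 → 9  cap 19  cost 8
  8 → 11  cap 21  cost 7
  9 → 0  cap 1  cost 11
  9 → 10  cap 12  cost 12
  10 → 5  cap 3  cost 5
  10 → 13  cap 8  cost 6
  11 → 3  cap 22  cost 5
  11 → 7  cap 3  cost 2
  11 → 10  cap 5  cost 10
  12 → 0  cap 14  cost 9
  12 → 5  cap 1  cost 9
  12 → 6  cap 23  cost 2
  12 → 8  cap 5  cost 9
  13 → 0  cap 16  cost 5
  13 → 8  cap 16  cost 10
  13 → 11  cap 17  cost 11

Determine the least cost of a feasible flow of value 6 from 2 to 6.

shortest-cost path #1: 2→7→3→0→4→6 push 3 @ unit cost 13 (adds 39)
shortest-cost path #2: 2→7→3→1→6 push 1 @ unit cost 17 (adds 17)
shortest-cost path #3: 2→5→8→1→6 push 2 @ unit cost 19 (adds 38)
total cost = 94

Minimum cost for 6 units: 94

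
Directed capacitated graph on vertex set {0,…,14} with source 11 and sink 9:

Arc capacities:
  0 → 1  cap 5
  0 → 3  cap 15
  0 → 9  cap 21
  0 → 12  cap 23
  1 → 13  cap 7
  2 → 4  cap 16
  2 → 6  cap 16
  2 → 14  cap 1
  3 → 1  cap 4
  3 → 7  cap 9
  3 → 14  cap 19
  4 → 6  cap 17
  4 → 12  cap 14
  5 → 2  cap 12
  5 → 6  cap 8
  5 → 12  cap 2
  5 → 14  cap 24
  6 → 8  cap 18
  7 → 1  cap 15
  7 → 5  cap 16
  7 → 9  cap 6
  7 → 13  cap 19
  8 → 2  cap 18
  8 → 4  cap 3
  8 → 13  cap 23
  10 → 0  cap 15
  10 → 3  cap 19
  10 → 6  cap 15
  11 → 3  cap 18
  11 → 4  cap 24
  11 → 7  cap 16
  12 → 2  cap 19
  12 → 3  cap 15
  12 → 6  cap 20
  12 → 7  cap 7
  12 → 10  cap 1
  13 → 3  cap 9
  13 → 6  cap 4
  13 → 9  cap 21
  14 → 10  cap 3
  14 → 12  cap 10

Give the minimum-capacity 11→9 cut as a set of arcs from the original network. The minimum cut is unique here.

Min-cut arcs: {(7,9), (12,10), (13,9), (14,10)} (total capacity 31)

augment #1: 11→7→9 push 6
augment #2: 11→7→13→9 push 10
augment #3: 11→3→1→13→9 push 4
augment #4: 11→3→7→13→9 push 7
augment #5: 11→3→14→10→0→9 push 3
augment #6: 11→4→12→10→0→9 push 1
max flow = 31; residual-reachable set from 11 gives S-side
cut edges (S→T): {(7,9), (12,10), (13,9), (14,10)} total cap 31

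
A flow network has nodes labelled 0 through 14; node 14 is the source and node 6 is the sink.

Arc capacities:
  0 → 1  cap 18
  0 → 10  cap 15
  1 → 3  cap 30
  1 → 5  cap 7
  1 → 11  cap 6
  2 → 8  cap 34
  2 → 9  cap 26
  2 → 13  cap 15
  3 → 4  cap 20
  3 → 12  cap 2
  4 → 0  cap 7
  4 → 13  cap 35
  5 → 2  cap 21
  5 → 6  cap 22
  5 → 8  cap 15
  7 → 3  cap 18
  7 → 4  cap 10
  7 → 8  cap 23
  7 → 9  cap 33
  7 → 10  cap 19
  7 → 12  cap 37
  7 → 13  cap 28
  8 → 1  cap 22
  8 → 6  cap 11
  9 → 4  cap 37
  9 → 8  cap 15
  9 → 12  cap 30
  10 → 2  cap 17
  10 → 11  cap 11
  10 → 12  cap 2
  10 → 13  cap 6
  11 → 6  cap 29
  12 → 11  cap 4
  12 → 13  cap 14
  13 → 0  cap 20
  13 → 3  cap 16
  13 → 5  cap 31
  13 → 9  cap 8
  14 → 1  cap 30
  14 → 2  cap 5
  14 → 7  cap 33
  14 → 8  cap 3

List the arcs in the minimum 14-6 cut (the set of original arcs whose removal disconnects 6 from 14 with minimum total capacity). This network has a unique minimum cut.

augment #1: 14→8→6 push 3
augment #2: 14→1→5→6 push 7
augment #3: 14→1→11→6 push 6
augment #4: 14→2→8→6 push 5
augment #5: 14→7→8→6 push 3
augment #6: 14→7→10→11→6 push 11
augment #7: 14→7→12→11→6 push 4
augment #8: 14→7→13→5→6 push 15
max flow = 54; residual-reachable set from 14 gives S-side
cut edges (S→T): {(1,11), (5,6), (8,6), (10,11), (12,11)} total cap 54

Min-cut arcs: {(1,11), (5,6), (8,6), (10,11), (12,11)} (total capacity 54)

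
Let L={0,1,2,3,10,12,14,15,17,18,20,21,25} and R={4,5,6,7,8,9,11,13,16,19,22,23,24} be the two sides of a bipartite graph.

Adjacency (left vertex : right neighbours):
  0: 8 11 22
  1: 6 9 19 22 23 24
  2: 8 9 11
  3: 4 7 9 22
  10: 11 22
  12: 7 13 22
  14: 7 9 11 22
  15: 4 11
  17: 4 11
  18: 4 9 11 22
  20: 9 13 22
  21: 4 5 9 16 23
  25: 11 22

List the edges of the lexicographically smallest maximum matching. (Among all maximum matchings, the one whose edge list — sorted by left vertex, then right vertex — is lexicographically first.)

|M| = 9 (so the lex-smallest maximum matching has 9 edges)
process left vertices in ascending order; for each, take the smallest-labelled available neighbour that still permits 9 edges overall, or leave it unmatched if none does
lex-smallest matching: {0-8, 1-6, 2-9, 3-4, 10-11, 12-7, 14-22, 20-13, 21-5}

Lex-smallest maximum matching: {(0,8), (1,6), (2,9), (3,4), (10,11), (12,7), (14,22), (20,13), (21,5)}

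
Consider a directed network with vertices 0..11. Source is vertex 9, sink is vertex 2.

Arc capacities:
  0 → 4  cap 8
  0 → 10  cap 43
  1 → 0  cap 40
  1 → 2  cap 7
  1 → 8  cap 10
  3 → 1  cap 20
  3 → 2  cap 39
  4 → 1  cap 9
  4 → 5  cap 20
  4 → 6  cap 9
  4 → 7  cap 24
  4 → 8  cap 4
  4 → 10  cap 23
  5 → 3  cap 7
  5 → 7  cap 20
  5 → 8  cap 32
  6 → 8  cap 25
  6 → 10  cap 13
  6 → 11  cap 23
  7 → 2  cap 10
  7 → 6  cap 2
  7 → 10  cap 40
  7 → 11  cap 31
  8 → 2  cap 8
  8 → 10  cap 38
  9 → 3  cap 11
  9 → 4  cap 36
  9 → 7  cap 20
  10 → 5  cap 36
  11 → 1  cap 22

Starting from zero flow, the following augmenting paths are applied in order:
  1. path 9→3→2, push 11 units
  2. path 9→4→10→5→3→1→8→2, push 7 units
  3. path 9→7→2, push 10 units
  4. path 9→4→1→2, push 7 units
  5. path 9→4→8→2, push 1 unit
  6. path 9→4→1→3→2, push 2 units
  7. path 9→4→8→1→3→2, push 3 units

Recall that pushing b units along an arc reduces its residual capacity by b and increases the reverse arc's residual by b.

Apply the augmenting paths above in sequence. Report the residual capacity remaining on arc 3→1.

after path 1 (9→3→2, push 11): res(3,1)=20
after path 2 (9→4→10→5→3→1→8→2, push 7): res(3,1)=13
after path 3 (9→7→2, push 10): res(3,1)=13
after path 4 (9→4→1→2, push 7): res(3,1)=13
after path 5 (9→4→8→2, push 1): res(3,1)=13
after path 6 (9→4→1→3→2, push 2): res(3,1)=15
after path 7 (9→4→8→1→3→2, push 3): res(3,1)=18

Residual capacity of (3,1): 18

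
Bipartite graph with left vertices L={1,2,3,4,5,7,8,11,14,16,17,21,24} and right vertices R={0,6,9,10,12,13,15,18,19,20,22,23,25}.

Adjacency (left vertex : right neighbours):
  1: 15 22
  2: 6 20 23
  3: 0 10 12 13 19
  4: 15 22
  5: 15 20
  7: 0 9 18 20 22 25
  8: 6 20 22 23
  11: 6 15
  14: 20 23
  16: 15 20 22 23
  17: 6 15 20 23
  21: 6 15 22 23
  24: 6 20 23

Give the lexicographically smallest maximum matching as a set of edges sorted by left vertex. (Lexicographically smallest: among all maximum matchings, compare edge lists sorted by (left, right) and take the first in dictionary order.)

|M| = 7 (so the lex-smallest maximum matching has 7 edges)
process left vertices in ascending order; for each, take the smallest-labelled available neighbour that still permits 7 edges overall, or leave it unmatched if none does
lex-smallest matching: {1-15, 2-6, 3-0, 4-22, 5-20, 7-9, 8-23}

Lex-smallest maximum matching: {(1,15), (2,6), (3,0), (4,22), (5,20), (7,9), (8,23)}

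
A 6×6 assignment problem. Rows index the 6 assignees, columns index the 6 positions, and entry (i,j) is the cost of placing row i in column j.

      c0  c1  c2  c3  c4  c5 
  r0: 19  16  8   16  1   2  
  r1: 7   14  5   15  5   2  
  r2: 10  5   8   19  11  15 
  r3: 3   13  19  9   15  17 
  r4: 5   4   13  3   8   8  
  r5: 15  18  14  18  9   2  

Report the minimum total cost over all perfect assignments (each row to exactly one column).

Minimum assignment cost: 19

optimal assignment: row0→col4 (cost 1), row1→col2 (cost 5), row2→col1 (cost 5), row3→col0 (cost 3), row4→col3 (cost 3), row5→col5 (cost 2)
total = 1 + 5 + 5 + 3 + 3 + 2 = 19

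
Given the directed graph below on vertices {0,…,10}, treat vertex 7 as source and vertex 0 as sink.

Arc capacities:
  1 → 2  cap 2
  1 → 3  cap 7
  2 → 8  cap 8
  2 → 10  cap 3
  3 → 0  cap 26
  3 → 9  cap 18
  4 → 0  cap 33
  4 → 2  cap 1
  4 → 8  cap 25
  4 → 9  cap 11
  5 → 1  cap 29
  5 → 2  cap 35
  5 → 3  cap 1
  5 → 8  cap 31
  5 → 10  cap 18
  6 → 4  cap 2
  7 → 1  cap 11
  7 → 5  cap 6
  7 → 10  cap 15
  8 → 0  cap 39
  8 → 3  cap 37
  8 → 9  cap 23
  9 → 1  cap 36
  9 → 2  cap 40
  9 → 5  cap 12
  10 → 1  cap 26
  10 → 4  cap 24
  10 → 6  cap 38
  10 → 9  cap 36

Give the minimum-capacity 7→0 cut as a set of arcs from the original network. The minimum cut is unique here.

augment #1: 7→1→3→0 push 7
augment #2: 7→5→3→0 push 1
augment #3: 7→5→8→0 push 5
augment #4: 7→10→4→0 push 15
augment #5: 7→1→2→8→0 push 2
max flow = 30; residual-reachable set from 7 gives S-side
cut edges (S→T): {(1,2), (1,3), (7,5), (7,10)} total cap 30

Min-cut arcs: {(1,2), (1,3), (7,5), (7,10)} (total capacity 30)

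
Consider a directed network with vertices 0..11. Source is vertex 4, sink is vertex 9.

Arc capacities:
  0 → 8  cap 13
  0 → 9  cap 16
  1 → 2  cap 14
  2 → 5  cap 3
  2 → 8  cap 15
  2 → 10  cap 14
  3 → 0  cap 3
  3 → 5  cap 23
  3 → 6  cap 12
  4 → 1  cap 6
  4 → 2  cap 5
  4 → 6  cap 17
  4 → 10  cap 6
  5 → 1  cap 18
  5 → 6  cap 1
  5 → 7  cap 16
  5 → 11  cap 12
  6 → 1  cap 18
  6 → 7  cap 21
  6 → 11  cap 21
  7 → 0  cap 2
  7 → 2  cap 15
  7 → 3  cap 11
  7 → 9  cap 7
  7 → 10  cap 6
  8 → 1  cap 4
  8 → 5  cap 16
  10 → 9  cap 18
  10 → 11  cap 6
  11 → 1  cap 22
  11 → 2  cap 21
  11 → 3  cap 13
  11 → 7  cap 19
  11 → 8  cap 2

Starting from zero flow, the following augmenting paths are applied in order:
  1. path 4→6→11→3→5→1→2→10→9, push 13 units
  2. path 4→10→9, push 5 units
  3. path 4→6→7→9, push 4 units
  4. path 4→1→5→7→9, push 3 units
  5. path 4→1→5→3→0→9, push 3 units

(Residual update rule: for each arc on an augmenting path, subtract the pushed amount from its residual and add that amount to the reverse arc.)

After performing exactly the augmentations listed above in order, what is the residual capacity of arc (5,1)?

after path 1 (4→6→11→3→5→1→2→10→9, push 13): res(5,1)=5
after path 2 (4→10→9, push 5): res(5,1)=5
after path 3 (4→6→7→9, push 4): res(5,1)=5
after path 4 (4→1→5→7→9, push 3): res(5,1)=8
after path 5 (4→1→5→3→0→9, push 3): res(5,1)=11

Residual capacity of (5,1): 11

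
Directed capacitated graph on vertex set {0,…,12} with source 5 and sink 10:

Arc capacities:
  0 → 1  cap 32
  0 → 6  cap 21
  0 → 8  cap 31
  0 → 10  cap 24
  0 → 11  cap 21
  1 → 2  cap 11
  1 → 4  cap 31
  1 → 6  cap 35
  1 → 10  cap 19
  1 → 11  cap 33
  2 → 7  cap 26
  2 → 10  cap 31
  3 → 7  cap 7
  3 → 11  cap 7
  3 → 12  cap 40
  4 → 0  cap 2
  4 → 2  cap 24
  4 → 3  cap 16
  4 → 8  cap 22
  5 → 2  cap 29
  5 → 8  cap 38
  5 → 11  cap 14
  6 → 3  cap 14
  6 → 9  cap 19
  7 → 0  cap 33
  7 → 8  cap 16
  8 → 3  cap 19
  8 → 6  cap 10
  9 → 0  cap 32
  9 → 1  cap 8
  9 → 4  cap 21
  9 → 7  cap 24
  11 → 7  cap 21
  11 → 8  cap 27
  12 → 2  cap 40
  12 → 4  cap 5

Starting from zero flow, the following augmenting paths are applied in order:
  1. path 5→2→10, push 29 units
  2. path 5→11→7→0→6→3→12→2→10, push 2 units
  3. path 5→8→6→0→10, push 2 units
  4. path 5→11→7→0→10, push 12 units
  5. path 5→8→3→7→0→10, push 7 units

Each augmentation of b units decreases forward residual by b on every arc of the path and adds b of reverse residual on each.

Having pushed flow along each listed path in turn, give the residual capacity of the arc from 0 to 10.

Residual capacity of (0,10): 3

after path 1 (5→2→10, push 29): res(0,10)=24
after path 2 (5→11→7→0→6→3→12→2→10, push 2): res(0,10)=24
after path 3 (5→8→6→0→10, push 2): res(0,10)=22
after path 4 (5→11→7→0→10, push 12): res(0,10)=10
after path 5 (5→8→3→7→0→10, push 7): res(0,10)=3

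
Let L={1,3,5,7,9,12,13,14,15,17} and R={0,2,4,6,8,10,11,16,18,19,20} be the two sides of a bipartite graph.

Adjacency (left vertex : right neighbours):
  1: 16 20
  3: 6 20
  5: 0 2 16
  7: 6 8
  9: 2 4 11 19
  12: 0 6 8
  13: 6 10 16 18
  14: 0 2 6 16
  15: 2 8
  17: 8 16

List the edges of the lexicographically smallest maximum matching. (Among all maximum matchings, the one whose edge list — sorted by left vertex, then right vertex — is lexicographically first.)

|M| = 8 (so the lex-smallest maximum matching has 8 edges)
process left vertices in ascending order; for each, take the smallest-labelled available neighbour that still permits 8 edges overall, or leave it unmatched if none does
lex-smallest matching: {1-16, 3-20, 5-0, 7-6, 9-4, 12-8, 13-10, 14-2}

Lex-smallest maximum matching: {(1,16), (3,20), (5,0), (7,6), (9,4), (12,8), (13,10), (14,2)}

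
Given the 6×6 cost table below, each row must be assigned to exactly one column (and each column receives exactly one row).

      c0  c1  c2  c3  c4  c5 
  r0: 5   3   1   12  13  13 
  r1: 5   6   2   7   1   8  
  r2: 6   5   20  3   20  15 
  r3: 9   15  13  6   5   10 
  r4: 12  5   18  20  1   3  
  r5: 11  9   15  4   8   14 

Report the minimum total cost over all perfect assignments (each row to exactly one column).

one of 3 optimal assignments: row0→col1 (cost 3), row1→col2 (cost 2), row2→col0 (cost 6), row3→col4 (cost 5), row4→col5 (cost 3), row5→col3 (cost 4)
total = 3 + 2 + 6 + 5 + 3 + 4 = 23

Minimum assignment cost: 23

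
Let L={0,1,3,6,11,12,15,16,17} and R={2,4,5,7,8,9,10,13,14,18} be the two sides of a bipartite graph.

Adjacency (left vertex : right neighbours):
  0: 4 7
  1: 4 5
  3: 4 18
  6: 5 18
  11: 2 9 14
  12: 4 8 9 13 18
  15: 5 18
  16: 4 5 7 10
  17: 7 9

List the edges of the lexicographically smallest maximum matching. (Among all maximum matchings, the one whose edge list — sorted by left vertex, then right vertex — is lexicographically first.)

Lex-smallest maximum matching: {(0,7), (1,4), (3,18), (6,5), (11,2), (12,8), (16,10), (17,9)}

|M| = 8 (so the lex-smallest maximum matching has 8 edges)
process left vertices in ascending order; for each, take the smallest-labelled available neighbour that still permits 8 edges overall, or leave it unmatched if none does
lex-smallest matching: {0-7, 1-4, 3-18, 6-5, 11-2, 12-8, 16-10, 17-9}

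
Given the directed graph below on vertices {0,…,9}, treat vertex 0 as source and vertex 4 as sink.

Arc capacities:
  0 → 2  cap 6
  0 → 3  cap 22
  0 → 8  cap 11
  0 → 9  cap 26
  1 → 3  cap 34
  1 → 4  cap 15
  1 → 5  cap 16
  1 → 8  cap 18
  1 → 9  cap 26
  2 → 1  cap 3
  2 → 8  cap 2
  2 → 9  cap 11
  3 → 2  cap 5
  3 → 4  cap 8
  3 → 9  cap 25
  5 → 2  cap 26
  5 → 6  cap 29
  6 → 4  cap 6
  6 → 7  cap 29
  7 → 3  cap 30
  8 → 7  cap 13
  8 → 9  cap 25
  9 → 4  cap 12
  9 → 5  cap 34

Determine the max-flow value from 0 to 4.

augment #1: 0→3→4 bottleneck 8, total now 8
augment #2: 0→9→4 bottleneck 12, total now 20
augment #3: 0→2→1→4 bottleneck 3, total now 23
augment #4: 0→9→5→6→4 bottleneck 6, total now 29

Maximum flow value: 29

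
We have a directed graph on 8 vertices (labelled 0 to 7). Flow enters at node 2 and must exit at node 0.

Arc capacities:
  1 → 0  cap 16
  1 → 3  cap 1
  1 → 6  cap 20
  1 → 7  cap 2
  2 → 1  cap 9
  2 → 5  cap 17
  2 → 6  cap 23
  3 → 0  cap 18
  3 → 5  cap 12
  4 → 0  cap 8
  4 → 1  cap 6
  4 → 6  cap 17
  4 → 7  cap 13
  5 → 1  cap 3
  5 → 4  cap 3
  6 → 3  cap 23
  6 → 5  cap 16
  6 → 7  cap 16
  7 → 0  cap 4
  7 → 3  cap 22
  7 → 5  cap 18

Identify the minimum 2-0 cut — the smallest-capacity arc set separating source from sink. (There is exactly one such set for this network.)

Min-cut arcs: {(2,1), (3,0), (5,1), (5,4), (7,0)} (total capacity 37)

augment #1: 2→1→0 push 9
augment #2: 2→5→1→0 push 3
augment #3: 2→5→4→0 push 3
augment #4: 2→6→3→0 push 18
augment #5: 2→6→7→0 push 4
max flow = 37; residual-reachable set from 2 gives S-side
cut edges (S→T): {(2,1), (3,0), (5,1), (5,4), (7,0)} total cap 37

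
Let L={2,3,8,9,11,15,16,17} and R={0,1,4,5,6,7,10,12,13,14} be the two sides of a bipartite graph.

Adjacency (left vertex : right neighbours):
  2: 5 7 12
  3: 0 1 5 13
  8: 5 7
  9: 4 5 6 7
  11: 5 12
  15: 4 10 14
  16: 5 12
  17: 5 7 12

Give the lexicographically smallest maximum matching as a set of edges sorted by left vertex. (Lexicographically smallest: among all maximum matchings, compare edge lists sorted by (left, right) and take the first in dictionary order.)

Lex-smallest maximum matching: {(2,5), (3,0), (8,7), (9,4), (11,12), (15,10)}

|M| = 6 (so the lex-smallest maximum matching has 6 edges)
process left vertices in ascending order; for each, take the smallest-labelled available neighbour that still permits 6 edges overall, or leave it unmatched if none does
lex-smallest matching: {2-5, 3-0, 8-7, 9-4, 11-12, 15-10}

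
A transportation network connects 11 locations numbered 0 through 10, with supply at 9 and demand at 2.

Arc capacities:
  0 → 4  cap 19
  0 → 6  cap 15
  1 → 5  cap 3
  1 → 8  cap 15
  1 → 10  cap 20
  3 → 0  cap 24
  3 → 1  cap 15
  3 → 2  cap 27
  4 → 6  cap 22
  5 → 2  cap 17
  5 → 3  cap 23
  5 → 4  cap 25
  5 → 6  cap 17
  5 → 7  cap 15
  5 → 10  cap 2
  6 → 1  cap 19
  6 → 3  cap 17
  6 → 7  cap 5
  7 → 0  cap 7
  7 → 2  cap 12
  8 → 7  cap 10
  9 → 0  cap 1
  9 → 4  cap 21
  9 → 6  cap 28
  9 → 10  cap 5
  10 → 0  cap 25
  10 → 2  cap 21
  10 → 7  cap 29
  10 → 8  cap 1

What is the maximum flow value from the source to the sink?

Maximum flow value: 46

augment #1: 9→10→2 bottleneck 5, total now 5
augment #2: 9→6→3→2 bottleneck 17, total now 22
augment #3: 9→6→7→2 bottleneck 5, total now 27
augment #4: 9→6→1→5→2 bottleneck 3, total now 30
augment #5: 9→6→1→10→2 bottleneck 3, total now 33
augment #6: 9→0→6→1→10→2 bottleneck 1, total now 34
augment #7: 9→4→6→1→10→2 bottleneck 12, total now 46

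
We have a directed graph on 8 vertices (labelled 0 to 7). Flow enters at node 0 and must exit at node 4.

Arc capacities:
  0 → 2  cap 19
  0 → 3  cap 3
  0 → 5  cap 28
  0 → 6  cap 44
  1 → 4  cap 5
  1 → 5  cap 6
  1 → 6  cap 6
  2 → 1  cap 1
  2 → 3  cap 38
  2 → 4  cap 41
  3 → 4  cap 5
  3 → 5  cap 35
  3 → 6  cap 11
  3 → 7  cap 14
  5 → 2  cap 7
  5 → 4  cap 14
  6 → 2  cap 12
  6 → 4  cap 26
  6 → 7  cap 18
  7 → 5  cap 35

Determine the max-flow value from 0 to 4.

augment #1: 0→2→4 bottleneck 19, total now 19
augment #2: 0→3→4 bottleneck 3, total now 22
augment #3: 0→5→4 bottleneck 14, total now 36
augment #4: 0→6→4 bottleneck 26, total now 62
augment #5: 0→5→2→4 bottleneck 7, total now 69
augment #6: 0→6→2→4 bottleneck 12, total now 81

Maximum flow value: 81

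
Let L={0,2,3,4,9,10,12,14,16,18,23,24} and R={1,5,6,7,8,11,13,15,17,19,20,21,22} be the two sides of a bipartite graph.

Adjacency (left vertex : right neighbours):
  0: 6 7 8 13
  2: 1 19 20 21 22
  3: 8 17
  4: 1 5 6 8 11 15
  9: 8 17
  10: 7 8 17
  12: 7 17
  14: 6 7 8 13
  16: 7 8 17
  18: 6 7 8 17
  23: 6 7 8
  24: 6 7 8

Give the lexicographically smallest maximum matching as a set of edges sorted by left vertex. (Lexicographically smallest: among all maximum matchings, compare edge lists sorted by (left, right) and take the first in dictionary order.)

Lex-smallest maximum matching: {(0,6), (2,1), (3,8), (4,5), (9,17), (10,7), (14,13)}

|M| = 7 (so the lex-smallest maximum matching has 7 edges)
process left vertices in ascending order; for each, take the smallest-labelled available neighbour that still permits 7 edges overall, or leave it unmatched if none does
lex-smallest matching: {0-6, 2-1, 3-8, 4-5, 9-17, 10-7, 14-13}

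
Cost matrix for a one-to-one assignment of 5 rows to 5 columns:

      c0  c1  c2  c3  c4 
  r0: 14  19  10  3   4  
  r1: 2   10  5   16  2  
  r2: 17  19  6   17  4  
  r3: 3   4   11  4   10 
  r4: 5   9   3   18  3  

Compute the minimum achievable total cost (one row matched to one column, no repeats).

optimal assignment: row0→col3 (cost 3), row1→col0 (cost 2), row2→col4 (cost 4), row3→col1 (cost 4), row4→col2 (cost 3)
total = 3 + 2 + 4 + 4 + 3 = 16

Minimum assignment cost: 16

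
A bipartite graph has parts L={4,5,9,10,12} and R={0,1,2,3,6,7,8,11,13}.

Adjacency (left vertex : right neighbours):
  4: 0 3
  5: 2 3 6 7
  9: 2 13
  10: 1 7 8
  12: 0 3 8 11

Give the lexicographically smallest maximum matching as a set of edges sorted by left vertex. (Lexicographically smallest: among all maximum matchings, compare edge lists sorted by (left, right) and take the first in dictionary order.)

Lex-smallest maximum matching: {(4,0), (5,2), (9,13), (10,1), (12,3)}

|M| = 5 (so the lex-smallest maximum matching has 5 edges)
process left vertices in ascending order; for each, take the smallest-labelled available neighbour that still permits 5 edges overall, or leave it unmatched if none does
lex-smallest matching: {4-0, 5-2, 9-13, 10-1, 12-3}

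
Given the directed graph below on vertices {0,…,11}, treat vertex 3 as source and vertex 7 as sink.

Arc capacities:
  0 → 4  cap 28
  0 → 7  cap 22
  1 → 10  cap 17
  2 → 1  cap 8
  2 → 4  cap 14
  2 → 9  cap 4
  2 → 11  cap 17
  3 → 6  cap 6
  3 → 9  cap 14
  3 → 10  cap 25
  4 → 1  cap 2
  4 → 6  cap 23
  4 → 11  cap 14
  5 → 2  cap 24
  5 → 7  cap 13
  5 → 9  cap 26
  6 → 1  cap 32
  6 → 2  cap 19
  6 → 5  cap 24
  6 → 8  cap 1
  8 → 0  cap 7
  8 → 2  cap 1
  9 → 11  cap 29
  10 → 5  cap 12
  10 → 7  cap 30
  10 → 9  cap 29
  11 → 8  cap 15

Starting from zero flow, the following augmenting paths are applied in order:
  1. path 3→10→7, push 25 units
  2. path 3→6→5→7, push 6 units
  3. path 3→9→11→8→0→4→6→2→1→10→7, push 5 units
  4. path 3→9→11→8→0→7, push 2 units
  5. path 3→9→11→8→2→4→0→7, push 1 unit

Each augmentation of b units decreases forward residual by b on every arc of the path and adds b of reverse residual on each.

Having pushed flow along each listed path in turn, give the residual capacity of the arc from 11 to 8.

after path 1 (3→10→7, push 25): res(11,8)=15
after path 2 (3→6→5→7, push 6): res(11,8)=15
after path 3 (3→9→11→8→0→4→6→2→1→10→7, push 5): res(11,8)=10
after path 4 (3→9→11→8→0→7, push 2): res(11,8)=8
after path 5 (3→9→11→8→2→4→0→7, push 1): res(11,8)=7

Residual capacity of (11,8): 7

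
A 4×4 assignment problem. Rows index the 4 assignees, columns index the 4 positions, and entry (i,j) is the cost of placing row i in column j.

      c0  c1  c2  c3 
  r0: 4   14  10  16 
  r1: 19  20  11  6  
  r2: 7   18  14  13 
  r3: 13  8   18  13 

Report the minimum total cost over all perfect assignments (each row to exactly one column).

Minimum assignment cost: 31

optimal assignment: row0→col2 (cost 10), row1→col3 (cost 6), row2→col0 (cost 7), row3→col1 (cost 8)
total = 10 + 6 + 7 + 8 = 31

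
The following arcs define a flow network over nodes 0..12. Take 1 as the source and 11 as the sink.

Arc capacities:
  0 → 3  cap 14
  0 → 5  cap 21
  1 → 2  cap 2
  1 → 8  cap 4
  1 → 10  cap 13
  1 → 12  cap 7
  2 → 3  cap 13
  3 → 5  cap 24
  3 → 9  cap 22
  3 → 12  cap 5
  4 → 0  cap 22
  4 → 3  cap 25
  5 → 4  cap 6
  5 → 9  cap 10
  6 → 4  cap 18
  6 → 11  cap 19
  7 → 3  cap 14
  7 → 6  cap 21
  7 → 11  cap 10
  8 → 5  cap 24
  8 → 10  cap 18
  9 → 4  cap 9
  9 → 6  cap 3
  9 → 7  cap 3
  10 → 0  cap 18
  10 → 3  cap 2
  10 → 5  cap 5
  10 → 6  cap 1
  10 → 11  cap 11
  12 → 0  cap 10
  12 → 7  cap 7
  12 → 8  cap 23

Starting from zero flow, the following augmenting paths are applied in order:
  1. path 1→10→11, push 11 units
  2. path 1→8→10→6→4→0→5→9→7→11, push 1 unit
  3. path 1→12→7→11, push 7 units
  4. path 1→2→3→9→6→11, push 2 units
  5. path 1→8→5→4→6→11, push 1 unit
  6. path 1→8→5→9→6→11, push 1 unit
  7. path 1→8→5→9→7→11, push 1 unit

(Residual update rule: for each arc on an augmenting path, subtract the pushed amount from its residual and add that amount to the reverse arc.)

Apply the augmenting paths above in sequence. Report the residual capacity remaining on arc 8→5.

after path 1 (1→10→11, push 11): res(8,5)=24
after path 2 (1→8→10→6→4→0→5→9→7→11, push 1): res(8,5)=24
after path 3 (1→12→7→11, push 7): res(8,5)=24
after path 4 (1→2→3→9→6→11, push 2): res(8,5)=24
after path 5 (1→8→5→4→6→11, push 1): res(8,5)=23
after path 6 (1→8→5→9→6→11, push 1): res(8,5)=22
after path 7 (1→8→5→9→7→11, push 1): res(8,5)=21

Residual capacity of (8,5): 21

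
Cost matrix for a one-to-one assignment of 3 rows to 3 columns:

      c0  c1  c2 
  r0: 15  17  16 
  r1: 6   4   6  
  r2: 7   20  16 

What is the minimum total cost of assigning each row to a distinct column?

Minimum assignment cost: 27

optimal assignment: row0→col2 (cost 16), row1→col1 (cost 4), row2→col0 (cost 7)
total = 16 + 4 + 7 = 27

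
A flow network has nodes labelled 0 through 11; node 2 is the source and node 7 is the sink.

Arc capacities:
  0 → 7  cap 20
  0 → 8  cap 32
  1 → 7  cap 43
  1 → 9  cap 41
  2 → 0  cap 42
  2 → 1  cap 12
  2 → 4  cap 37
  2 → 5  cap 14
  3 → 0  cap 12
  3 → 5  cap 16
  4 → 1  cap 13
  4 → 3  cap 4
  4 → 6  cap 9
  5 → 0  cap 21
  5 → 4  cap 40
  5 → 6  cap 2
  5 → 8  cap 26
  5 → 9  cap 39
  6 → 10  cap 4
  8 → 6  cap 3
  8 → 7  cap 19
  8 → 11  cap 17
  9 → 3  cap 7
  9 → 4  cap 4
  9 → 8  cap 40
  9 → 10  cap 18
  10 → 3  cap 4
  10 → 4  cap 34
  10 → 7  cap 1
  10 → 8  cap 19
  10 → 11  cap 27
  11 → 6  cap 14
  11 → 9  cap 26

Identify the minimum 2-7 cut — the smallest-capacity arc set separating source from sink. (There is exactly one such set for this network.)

augment #1: 2→0→7 push 20
augment #2: 2→1→7 push 12
augment #3: 2→0→8→7 push 19
augment #4: 2→4→1→7 push 13
augment #5: 2→4→6→10→7 push 1
max flow = 65; residual-reachable set from 2 gives S-side
cut edges (S→T): {(0,7), (2,1), (4,1), (8,7), (10,7)} total cap 65

Min-cut arcs: {(0,7), (2,1), (4,1), (8,7), (10,7)} (total capacity 65)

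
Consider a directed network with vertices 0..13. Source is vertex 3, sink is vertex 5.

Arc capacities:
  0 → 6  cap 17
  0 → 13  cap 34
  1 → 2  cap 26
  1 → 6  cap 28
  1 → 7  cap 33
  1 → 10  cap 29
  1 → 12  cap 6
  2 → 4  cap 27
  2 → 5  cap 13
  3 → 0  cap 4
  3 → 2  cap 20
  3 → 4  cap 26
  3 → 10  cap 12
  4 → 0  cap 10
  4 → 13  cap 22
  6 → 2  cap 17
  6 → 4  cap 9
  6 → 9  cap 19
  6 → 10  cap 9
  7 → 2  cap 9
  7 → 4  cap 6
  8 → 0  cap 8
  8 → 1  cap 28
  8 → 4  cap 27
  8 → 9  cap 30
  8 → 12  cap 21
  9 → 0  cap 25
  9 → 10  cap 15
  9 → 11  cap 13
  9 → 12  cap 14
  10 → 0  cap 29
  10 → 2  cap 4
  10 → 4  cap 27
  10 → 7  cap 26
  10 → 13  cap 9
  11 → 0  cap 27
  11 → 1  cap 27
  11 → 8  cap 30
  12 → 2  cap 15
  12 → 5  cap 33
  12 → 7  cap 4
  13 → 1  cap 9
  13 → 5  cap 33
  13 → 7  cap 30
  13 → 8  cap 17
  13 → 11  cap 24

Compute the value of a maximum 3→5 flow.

Maximum flow value: 61

augment #1: 3→2→5 bottleneck 13, total now 13
augment #2: 3→0→13→5 bottleneck 4, total now 17
augment #3: 3→4→13→5 bottleneck 22, total now 39
augment #4: 3→10→13→5 bottleneck 7, total now 46
augment #5: 3→10→13→1→12→5 bottleneck 2, total now 48
augment #6: 3→4→0→6→9→12→5 bottleneck 4, total now 52
augment #7: 3→10→0→6→9→12→5 bottleneck 3, total now 55
augment #8: 3→2→4→0→6→9→12→5 bottleneck 6, total now 61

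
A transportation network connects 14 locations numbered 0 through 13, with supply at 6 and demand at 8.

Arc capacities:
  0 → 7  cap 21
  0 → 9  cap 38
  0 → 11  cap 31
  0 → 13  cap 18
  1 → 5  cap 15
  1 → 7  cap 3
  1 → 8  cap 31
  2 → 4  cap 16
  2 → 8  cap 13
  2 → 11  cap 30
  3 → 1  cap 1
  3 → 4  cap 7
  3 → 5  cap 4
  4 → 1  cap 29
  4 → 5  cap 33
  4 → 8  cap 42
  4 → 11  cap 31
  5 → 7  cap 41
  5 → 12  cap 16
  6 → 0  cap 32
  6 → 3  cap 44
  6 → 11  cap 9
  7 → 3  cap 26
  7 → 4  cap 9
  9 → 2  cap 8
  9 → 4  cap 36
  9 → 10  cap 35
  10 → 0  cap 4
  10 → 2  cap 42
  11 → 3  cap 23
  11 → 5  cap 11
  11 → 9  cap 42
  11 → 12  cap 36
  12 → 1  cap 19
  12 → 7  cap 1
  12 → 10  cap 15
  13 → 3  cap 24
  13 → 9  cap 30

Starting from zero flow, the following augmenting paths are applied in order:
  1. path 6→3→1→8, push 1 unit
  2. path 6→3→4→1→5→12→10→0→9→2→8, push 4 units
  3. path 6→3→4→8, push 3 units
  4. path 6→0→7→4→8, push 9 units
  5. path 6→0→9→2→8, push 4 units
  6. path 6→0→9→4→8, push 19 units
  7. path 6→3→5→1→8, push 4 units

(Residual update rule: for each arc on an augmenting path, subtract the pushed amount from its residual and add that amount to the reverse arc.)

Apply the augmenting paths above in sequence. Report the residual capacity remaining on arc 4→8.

Residual capacity of (4,8): 11

after path 1 (6→3→1→8, push 1): res(4,8)=42
after path 2 (6→3→4→1→5→12→10→0→9→2→8, push 4): res(4,8)=42
after path 3 (6→3→4→8, push 3): res(4,8)=39
after path 4 (6→0→7→4→8, push 9): res(4,8)=30
after path 5 (6→0→9→2→8, push 4): res(4,8)=30
after path 6 (6→0→9→4→8, push 19): res(4,8)=11
after path 7 (6→3→5→1→8, push 4): res(4,8)=11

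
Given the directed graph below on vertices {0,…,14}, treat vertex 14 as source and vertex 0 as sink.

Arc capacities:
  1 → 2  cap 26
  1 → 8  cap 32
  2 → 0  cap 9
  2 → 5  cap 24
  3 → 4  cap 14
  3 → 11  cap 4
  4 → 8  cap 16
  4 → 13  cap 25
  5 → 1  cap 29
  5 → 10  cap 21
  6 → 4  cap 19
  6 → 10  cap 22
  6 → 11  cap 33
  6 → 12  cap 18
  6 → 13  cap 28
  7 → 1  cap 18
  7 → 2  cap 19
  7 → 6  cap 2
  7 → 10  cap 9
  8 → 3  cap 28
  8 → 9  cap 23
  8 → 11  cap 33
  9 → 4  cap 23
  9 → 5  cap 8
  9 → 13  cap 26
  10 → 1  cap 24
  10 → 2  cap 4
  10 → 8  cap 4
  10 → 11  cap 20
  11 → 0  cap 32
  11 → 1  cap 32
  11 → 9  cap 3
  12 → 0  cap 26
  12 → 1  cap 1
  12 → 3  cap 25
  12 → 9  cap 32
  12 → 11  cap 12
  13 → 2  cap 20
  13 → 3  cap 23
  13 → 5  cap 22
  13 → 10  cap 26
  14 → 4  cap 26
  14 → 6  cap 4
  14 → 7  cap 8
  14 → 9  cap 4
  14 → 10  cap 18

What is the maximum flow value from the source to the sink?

Maximum flow value: 47

augment #1: 14→6→11→0 bottleneck 4, total now 4
augment #2: 14→7→2→0 bottleneck 8, total now 12
augment #3: 14→10→2→0 bottleneck 1, total now 13
augment #4: 14→10→11→0 bottleneck 17, total now 30
augment #5: 14→4→8→11→0 bottleneck 11, total now 41
augment #6: 14→4→8→11→6→12→0 bottleneck 4, total now 45
augment #7: 14→4→13→2→7→6→12→0 bottleneck 2, total now 47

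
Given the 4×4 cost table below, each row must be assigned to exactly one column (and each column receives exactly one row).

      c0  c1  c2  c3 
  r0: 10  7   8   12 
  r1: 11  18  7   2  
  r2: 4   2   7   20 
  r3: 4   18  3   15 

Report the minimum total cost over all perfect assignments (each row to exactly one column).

Minimum assignment cost: 16

one of 2 optimal assignments: row0→col1 (cost 7), row1→col3 (cost 2), row2→col0 (cost 4), row3→col2 (cost 3)
total = 7 + 2 + 4 + 3 = 16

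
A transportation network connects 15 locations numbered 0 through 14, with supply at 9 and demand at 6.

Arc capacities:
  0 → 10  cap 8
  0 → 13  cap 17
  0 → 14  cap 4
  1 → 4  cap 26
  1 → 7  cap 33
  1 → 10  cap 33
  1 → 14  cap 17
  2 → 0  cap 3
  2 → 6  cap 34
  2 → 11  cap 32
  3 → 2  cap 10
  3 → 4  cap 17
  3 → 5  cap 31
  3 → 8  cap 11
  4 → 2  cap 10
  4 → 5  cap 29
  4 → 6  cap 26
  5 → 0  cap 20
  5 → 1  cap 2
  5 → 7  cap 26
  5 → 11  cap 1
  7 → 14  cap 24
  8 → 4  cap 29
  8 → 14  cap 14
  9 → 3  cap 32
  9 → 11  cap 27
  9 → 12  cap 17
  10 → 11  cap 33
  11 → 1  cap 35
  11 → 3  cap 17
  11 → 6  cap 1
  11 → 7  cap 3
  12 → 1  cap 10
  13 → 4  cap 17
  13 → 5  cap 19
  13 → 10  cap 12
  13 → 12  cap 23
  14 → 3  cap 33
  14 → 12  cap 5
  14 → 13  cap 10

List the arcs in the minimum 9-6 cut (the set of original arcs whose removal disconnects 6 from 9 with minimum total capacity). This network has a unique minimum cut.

Min-cut arcs: {(3,2), (4,2), (4,6), (11,6)} (total capacity 47)

augment #1: 9→11→6 push 1
augment #2: 9→3→2→6 push 10
augment #3: 9→3→4→6 push 17
augment #4: 9→3→8→4→6 push 5
augment #5: 9→11→1→4→6 push 4
augment #6: 9→11→1→4→2→6 push 10
max flow = 47; residual-reachable set from 9 gives S-side
cut edges (S→T): {(3,2), (4,2), (4,6), (11,6)} total cap 47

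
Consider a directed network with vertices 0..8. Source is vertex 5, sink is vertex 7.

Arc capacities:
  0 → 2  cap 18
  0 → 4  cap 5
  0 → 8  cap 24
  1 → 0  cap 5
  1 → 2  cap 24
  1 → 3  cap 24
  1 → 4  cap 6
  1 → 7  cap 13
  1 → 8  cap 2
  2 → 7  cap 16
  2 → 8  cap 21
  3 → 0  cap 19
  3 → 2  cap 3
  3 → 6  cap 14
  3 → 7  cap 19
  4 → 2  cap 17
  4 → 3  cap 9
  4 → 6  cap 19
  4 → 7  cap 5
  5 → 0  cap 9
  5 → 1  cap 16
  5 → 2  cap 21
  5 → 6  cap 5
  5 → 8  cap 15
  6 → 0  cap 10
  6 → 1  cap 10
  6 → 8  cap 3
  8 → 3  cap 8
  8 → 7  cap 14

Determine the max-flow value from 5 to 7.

augment #1: 5→1→7 bottleneck 13, total now 13
augment #2: 5→2→7 bottleneck 16, total now 29
augment #3: 5→8→7 bottleneck 14, total now 43
augment #4: 5→0→4→7 bottleneck 5, total now 48
augment #5: 5→1→3→7 bottleneck 3, total now 51
augment #6: 5→8→3→7 bottleneck 1, total now 52
augment #7: 5→0→8→3→7 bottleneck 4, total now 56
augment #8: 5→2→8→3→7 bottleneck 3, total now 59
augment #9: 5→6→1→3→7 bottleneck 5, total now 64

Maximum flow value: 64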